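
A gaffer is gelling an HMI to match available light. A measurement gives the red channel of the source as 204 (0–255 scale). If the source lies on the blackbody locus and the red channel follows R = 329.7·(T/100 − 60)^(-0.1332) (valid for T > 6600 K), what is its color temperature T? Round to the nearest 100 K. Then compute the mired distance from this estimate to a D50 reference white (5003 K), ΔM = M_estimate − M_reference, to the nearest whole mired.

(t − 60)^(-0.1332) = 204/329.7 = 0.61874.
t − 60 = 0.61874^(1/-0.1332) = 0.61874^(-7.508) = 36.748, so t = 96.748.
T = 100·t = 9675 K → 9700 K to the nearest 100 K.
M_estimate = 10⁶/9700 = 103.09; M_reference = 10⁶/5003 = 199.88.
ΔM = 103.09 − 199.88 = -96.79 → -97 mireds.

-97 mireds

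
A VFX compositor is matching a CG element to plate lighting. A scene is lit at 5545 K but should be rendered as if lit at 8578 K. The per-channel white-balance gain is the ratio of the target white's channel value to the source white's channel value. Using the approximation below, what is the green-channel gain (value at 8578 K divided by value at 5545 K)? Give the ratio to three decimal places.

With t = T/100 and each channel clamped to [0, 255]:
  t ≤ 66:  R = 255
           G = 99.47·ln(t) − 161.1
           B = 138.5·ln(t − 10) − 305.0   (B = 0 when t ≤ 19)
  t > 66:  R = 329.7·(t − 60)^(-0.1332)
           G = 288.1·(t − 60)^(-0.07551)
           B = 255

0.946

At 5545 K (t = 55.45):
  G = 99.47·ln 55.45 − 161.1 = 99.47·4.0155 − 161.1 = 238.320.
At 8578 K (t = 85.78):
  G = 288.1·(85.78 − 60)^(-0.07551) = 288.1·25.78^(-0.07551) = 288.1·0.78241 = 225.412.
Gain = 225.412 / 238.320 = 0.9458 → 0.946.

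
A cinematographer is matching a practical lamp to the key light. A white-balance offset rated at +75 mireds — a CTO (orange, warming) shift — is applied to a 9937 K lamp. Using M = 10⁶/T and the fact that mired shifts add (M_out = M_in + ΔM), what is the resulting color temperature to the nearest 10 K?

M_in = 10⁶/9937 = 100.63 mireds.
M_out = 100.63 + (+75) = 175.63 mireds.
T_out = 10⁶/175.63 = 5693.7 K → 5690 K.

5690 K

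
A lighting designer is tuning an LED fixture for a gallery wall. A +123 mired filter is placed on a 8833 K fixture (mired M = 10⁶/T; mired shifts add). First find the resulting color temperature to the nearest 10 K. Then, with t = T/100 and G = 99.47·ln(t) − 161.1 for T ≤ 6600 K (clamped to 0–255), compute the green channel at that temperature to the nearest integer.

M_in = 10⁶/8833 = 113.21; M_out = 113.21 + (+123) = 236.21.
T_out = 10⁶/236.21 = 4233.5 K → 4230 K; t = 42.3.
G = 99.47·ln 42.3 − 161.1 = 99.47·3.7448 − 161.1 = 211.394.
Rounded: 211.

211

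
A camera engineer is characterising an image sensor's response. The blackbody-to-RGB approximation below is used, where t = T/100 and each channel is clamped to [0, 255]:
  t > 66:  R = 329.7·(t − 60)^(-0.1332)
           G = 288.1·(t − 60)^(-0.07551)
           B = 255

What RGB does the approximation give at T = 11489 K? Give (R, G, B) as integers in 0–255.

t = 11489/100 = 114.89; the t > 66 branch applies.
R = 329.7·(114.89 − 60)^(-0.1332) = 329.7·54.89^(-0.1332) = 329.7·0.58654 = 193.383.
G = 288.1·(114.89 − 60)^(-0.07551) = 288.1·54.89^(-0.07551) = 288.1·0.73901 = 212.909.
B = 255 by definition for t > 66.
Rounded: (193, 213, 255).

(193, 213, 255)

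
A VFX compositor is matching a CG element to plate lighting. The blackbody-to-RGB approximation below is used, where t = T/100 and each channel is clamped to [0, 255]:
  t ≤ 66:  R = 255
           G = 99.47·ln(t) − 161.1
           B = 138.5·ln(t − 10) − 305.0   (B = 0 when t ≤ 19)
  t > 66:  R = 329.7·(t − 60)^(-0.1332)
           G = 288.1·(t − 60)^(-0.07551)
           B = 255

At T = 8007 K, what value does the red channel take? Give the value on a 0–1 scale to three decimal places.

0.867

t = 8007/100 = 80.07; the t > 66 branch applies.
R = 329.7·(80.07 − 60)^(-0.1332) = 329.7·20.07^(-0.1332) = 329.7·0.67066 = 221.116.
On a 0–1 scale: 221.116/255 = 0.8671 → 0.867.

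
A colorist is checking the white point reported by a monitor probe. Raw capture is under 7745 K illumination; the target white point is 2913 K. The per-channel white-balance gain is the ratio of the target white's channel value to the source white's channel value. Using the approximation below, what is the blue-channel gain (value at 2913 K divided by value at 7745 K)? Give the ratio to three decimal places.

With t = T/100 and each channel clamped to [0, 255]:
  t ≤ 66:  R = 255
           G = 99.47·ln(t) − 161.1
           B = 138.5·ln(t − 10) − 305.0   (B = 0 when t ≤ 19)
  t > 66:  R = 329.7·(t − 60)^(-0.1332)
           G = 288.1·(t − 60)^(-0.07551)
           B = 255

0.407

At 7745 K (t = 77.45):
  B = 255 by definition for t > 66.
At 2913 K (t = 29.13):
  B = 138.5·ln(29.13 − 10) − 305.0 = 138.5·ln 19.13 − 305.0 = 138.5·2.9513 − 305.0 = 103.749.
Gain = 103.749 / 255.000 = 0.4069 → 0.407.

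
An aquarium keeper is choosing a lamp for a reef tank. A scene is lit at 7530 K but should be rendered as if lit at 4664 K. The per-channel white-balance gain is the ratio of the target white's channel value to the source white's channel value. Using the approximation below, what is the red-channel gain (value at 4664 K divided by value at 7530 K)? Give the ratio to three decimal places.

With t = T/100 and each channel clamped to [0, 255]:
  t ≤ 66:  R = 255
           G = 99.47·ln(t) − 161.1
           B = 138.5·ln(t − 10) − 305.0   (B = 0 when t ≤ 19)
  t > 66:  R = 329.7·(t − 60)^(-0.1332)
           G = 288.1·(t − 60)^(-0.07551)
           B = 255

1.112

At 7530 K (t = 75.3):
  R = 329.7·(75.3 − 60)^(-0.1332) = 329.7·15.3^(-0.1332) = 329.7·0.69534 = 229.255.
At 4664 K (t = 46.64):
  R = 255 by definition for t ≤ 66.
Gain = 255.000 / 229.255 = 1.1123 → 1.112.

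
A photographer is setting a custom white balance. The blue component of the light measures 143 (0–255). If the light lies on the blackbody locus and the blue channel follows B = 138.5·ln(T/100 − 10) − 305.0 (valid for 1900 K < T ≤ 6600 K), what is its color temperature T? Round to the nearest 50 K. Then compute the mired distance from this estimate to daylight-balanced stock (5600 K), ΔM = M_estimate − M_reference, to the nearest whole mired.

ln(t − 10) = (143 + 305.0) / 138.5 = 3.2347.
t − 10 = e^3.2347 = 25.398, so t = 35.398.
T = 100·t = 3540 K → 3550 K to the nearest 50 K.
M_estimate = 10⁶/3550 = 281.69; M_reference = 10⁶/5600 = 178.57.
ΔM = 281.69 − 178.57 = 103.12 → +103 mireds.

+103 mireds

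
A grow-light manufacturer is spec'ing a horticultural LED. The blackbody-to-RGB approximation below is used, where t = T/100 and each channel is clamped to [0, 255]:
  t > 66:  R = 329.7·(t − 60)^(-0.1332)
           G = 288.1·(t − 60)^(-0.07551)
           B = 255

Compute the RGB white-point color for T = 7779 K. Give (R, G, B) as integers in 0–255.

(225, 232, 255)

t = 7779/100 = 77.79; the t > 66 branch applies.
R = 329.7·(77.79 − 60)^(-0.1332) = 329.7·17.79^(-0.1332) = 329.7·0.68152 = 224.696.
G = 288.1·(77.79 − 60)^(-0.07551) = 288.1·17.79^(-0.07551) = 288.1·0.80464 = 231.816.
B = 255 by definition for t > 66.
Rounded: (225, 232, 255).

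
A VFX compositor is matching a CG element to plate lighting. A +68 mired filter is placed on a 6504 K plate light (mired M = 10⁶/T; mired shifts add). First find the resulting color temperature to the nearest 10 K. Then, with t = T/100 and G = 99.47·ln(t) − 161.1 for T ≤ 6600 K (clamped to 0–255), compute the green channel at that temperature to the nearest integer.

218

M_in = 10⁶/6504 = 153.75; M_out = 153.75 + (+68) = 221.75.
T_out = 10⁶/221.75 = 4509.6 K → 4510 K; t = 45.1.
G = 99.47·ln 45.1 − 161.1 = 99.47·3.8089 − 161.1 = 217.770.
Rounded: 218.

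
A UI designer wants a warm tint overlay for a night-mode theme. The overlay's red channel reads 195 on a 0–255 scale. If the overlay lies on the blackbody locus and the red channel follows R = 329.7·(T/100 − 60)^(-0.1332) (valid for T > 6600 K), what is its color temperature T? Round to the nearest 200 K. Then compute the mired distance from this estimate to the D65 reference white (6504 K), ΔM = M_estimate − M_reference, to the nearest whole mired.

(t − 60)^(-0.1332) = 195/329.7 = 0.59145.
t − 60 = 0.59145^(1/-0.1332) = 0.59145^(-7.508) = 51.564, so t = 111.564.
T = 100·t = 11156 K → 11200 K to the nearest 200 K.
M_estimate = 10⁶/11200 = 89.29; M_reference = 10⁶/6504 = 153.75.
ΔM = 89.29 − 153.75 = -64.47 → -64 mireds.

-64 mireds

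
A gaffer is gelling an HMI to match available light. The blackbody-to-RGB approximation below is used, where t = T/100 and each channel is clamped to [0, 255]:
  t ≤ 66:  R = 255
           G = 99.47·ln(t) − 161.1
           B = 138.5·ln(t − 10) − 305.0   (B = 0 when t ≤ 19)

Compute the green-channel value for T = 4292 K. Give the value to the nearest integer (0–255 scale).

t = 4292/100 = 42.92; the t ≤ 66 branch applies.
G = 99.47·ln 42.92 − 161.1 = 99.47·3.7593 − 161.1 = 212.841.
Rounded: 213.

213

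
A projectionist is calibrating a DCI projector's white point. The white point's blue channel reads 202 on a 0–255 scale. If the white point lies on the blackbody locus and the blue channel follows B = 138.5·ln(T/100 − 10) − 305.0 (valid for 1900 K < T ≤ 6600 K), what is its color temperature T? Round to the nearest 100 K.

ln(t − 10) = (202 + 305.0) / 138.5 = 3.6606.
t − 10 = e^3.6606 = 38.887, so t = 48.887.
T = 100·t = 4889 K → 4900 K to the nearest 100 K.

4900 K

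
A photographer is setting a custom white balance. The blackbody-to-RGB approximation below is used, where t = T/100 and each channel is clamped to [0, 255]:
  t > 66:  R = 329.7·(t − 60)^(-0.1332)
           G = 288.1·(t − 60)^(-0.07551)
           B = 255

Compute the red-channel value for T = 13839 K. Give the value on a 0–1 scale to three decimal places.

t = 13839/100 = 138.39; the t > 66 branch applies.
R = 329.7·(138.39 − 60)^(-0.1332) = 329.7·78.39^(-0.1332) = 329.7·0.55935 = 184.418.
On a 0–1 scale: 184.418/255 = 0.7232 → 0.723.

0.723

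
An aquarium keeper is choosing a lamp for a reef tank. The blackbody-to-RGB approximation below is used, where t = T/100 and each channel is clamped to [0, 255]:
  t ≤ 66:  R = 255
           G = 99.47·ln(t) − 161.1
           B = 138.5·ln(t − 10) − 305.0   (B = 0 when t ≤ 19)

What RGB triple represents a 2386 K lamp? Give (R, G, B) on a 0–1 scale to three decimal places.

(1.000, 0.606, 0.232)

t = 2386/100 = 23.86; the t ≤ 66 branch applies.
R = 255 by definition for t ≤ 66.
G = 99.47·ln 23.86 − 161.1 = 99.47·3.1722 − 161.1 = 154.439.
B = 138.5·ln(23.86 − 10) − 305.0 = 138.5·ln 13.86 − 305.0 = 138.5·2.6290 − 305.0 = 59.117.
Dividing each by 255: (1.0000, 0.6056, 0.2318) → (1.000, 0.606, 0.232).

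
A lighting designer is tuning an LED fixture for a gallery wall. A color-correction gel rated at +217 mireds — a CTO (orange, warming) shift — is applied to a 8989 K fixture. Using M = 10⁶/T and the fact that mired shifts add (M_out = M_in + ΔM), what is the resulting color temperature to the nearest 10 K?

3050 K

M_in = 10⁶/8989 = 111.25 mireds.
M_out = 111.25 + (+217) = 328.25 mireds.
T_out = 10⁶/328.25 = 3046.5 K → 3050 K.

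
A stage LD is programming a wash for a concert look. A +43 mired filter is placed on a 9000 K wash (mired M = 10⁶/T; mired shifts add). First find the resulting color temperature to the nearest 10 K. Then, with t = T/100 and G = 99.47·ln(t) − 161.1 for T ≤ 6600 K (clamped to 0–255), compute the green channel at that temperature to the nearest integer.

M_in = 10⁶/9000 = 111.11; M_out = 111.11 + (+43) = 154.11.
T_out = 10⁶/154.11 = 6488.8 K → 6490 K; t = 64.9.
G = 99.47·ln 64.9 − 161.1 = 99.47·4.1728 − 161.1 = 253.973.
Rounded: 254.

254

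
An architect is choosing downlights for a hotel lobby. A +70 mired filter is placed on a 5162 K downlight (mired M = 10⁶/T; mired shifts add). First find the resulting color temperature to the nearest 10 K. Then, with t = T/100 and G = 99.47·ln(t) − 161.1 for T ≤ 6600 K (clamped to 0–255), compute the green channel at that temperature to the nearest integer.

200

M_in = 10⁶/5162 = 193.72; M_out = 193.72 + (+70) = 263.72.
T_out = 10⁶/263.72 = 3791.9 K → 3790 K; t = 37.9.
G = 99.47·ln 37.9 − 161.1 = 99.47·3.6350 − 161.1 = 200.469.
Rounded: 200.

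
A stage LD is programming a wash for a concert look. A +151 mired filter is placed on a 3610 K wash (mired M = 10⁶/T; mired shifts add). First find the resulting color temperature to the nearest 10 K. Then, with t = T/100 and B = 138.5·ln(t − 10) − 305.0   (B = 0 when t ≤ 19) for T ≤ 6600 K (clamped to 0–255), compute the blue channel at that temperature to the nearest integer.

M_in = 10⁶/3610 = 277.01; M_out = 277.01 + (+151) = 428.01.
T_out = 10⁶/428.01 = 2336.4 K → 2340 K; t = 23.4.
B = 138.5·ln(23.4 − 10) − 305.0 = 138.5·ln 13.4 − 305.0 = 138.5·2.5953 − 305.0 = 54.443.
Rounded: 54.

54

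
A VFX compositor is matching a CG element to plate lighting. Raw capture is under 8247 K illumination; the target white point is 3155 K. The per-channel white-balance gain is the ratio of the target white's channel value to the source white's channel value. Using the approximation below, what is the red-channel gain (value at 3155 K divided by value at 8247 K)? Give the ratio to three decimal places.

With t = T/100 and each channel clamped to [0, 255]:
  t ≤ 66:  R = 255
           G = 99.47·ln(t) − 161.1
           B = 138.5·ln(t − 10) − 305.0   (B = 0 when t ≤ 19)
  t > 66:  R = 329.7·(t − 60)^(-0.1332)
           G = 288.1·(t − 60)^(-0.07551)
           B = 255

1.171

At 8247 K (t = 82.47):
  R = 329.7·(82.47 − 60)^(-0.1332) = 329.7·22.47^(-0.1332) = 329.7·0.66064 = 217.814.
At 3155 K (t = 31.55):
  R = 255 by definition for t ≤ 66.
Gain = 255.000 / 217.814 = 1.1707 → 1.171.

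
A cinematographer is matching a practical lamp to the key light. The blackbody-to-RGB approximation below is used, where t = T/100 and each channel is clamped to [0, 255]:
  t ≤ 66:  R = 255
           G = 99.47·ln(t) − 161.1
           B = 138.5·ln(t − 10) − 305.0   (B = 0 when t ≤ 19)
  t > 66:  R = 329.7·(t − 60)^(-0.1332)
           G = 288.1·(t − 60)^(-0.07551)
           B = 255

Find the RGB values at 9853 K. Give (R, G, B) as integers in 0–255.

t = 9853/100 = 98.53; the t > 66 branch applies.
R = 329.7·(98.53 − 60)^(-0.1332) = 329.7·38.53^(-0.1332) = 329.7·0.61485 = 202.717.
G = 288.1·(98.53 − 60)^(-0.07551) = 288.1·38.53^(-0.07551) = 288.1·0.75903 = 218.675.
B = 255 by definition for t > 66.
Rounded: (203, 219, 255).

(203, 219, 255)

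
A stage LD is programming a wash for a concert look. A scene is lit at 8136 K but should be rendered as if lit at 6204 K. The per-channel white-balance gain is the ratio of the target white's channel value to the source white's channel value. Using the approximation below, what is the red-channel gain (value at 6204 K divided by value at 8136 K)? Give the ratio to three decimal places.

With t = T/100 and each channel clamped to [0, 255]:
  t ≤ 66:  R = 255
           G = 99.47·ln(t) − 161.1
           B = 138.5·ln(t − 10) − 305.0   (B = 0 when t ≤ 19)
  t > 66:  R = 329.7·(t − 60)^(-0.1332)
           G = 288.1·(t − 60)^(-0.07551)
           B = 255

1.163

At 8136 K (t = 81.36):
  R = 329.7·(81.36 − 60)^(-0.1332) = 329.7·21.36^(-0.1332) = 329.7·0.66512 = 219.289.
At 6204 K (t = 62.04):
  R = 255 by definition for t ≤ 66.
Gain = 255.000 / 219.289 = 1.1629 → 1.163.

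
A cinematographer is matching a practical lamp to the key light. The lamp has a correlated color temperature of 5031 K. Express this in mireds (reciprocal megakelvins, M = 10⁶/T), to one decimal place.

198.8 mireds

M = 10⁶ / 5031 = 198.768 → 198.8 mireds.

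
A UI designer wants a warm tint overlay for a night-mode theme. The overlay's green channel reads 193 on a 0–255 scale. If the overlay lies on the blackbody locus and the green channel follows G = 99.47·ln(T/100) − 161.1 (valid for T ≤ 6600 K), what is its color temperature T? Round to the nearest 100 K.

ln t = (193 + 161.1) / 99.47 = 3.5599.
t = e^3.5599 = 35.159.
T = 100·t = 3516 K → 3500 K to the nearest 100 K.

3500 K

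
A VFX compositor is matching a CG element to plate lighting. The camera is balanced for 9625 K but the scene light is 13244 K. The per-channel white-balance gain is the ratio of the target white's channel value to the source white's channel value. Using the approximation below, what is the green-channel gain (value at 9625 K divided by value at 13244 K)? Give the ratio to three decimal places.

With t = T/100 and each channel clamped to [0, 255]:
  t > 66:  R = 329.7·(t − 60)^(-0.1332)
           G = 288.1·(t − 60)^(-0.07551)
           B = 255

1.054

At 13244 K (t = 132.44):
  G = 288.1·(132.44 − 60)^(-0.07551) = 288.1·72.44^(-0.07551) = 288.1·0.72369 = 208.495.
At 9625 K (t = 96.25):
  G = 288.1·(96.25 − 60)^(-0.07551) = 288.1·36.25^(-0.07551) = 288.1·0.76253 = 219.685.
Gain = 219.685 / 208.495 = 1.0537 → 1.054.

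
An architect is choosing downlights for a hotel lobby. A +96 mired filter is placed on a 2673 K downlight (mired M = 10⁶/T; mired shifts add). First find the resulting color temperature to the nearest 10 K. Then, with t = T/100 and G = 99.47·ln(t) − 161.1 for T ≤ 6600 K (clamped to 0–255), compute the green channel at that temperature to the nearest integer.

M_in = 10⁶/2673 = 374.11; M_out = 374.11 + (+96) = 470.11.
T_out = 10⁶/470.11 = 2127.2 K → 2130 K; t = 21.3.
G = 99.47·ln 21.3 − 161.1 = 99.47·3.0587 − 161.1 = 143.150.
Rounded: 143.

143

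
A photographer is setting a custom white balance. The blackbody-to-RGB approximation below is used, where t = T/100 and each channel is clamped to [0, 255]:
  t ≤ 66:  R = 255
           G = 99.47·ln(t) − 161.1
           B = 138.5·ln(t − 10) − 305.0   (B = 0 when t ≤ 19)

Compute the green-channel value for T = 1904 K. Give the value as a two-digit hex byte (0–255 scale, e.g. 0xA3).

0x84

t = 1904/100 = 19.04; the t ≤ 66 branch applies.
G = 99.47·ln 19.04 − 161.1 = 99.47·2.9465 − 161.1 = 131.993.
Rounded: 132; in hex, 0x84.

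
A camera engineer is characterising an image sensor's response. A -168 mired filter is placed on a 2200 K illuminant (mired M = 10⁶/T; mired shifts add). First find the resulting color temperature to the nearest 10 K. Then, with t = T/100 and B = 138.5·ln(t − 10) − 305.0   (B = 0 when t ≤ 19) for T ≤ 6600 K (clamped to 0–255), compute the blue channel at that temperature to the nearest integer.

140

M_in = 10⁶/2200 = 454.55; M_out = 454.55 + (-168) = 286.55.
T_out = 10⁶/286.55 = 3489.8 K → 3490 K; t = 34.9.
B = 138.5·ln(34.9 − 10) − 305.0 = 138.5·ln 24.9 − 305.0 = 138.5·3.2149 − 305.0 = 140.259.
Rounded: 140.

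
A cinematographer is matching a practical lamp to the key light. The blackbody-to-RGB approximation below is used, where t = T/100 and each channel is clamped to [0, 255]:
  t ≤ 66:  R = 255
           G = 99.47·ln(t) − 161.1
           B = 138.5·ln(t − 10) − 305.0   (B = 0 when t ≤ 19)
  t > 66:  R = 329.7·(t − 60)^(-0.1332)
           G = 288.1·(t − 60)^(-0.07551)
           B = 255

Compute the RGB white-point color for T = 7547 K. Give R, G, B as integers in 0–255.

R=229, G=234, B=255

t = 7547/100 = 75.47; the t > 66 branch applies.
R = 329.7·(75.47 − 60)^(-0.1332) = 329.7·15.47^(-0.1332) = 329.7·0.69432 = 228.917.
G = 288.1·(75.47 − 60)^(-0.07551) = 288.1·15.47^(-0.07551) = 288.1·0.81317 = 234.274.
B = 255 by definition for t > 66.
Rounded: (229, 234, 255).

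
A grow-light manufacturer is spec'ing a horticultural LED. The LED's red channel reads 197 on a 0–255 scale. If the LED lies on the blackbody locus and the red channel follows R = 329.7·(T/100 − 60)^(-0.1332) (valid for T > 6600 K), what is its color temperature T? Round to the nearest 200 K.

(t − 60)^(-0.1332) = 197/329.7 = 0.59751.
t − 60 = 0.59751^(1/-0.1332) = 0.59751^(-7.508) = 47.761, so t = 107.761.
T = 100·t = 10776 K → 10800 K to the nearest 200 K.

10800 K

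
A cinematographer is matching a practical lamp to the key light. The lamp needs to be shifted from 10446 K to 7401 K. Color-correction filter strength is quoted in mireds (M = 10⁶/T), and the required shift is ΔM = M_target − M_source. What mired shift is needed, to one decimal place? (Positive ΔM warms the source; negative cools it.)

+39.4 mireds

M_source = 10⁶/10446 = 95.730; M_target = 10⁶/7401 = 135.117.
ΔM = 135.117 − 95.730 = 39.386 → +39.4 mireds, a warming shift.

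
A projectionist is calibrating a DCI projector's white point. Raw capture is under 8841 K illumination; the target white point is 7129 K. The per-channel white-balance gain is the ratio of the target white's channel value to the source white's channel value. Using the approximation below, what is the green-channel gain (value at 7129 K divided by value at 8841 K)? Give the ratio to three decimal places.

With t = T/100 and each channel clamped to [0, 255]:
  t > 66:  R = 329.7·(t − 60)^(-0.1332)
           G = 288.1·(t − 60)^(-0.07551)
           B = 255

At 8841 K (t = 88.41):
  G = 288.1·(88.41 − 60)^(-0.07551) = 288.1·28.41^(-0.07551) = 288.1·0.77669 = 223.765.
At 7129 K (t = 71.29):
  G = 288.1·(71.29 − 60)^(-0.07551) = 288.1·11.29^(-0.07551) = 288.1·0.83274 = 239.913.
Gain = 239.913 / 223.765 = 1.0722 → 1.072.

1.072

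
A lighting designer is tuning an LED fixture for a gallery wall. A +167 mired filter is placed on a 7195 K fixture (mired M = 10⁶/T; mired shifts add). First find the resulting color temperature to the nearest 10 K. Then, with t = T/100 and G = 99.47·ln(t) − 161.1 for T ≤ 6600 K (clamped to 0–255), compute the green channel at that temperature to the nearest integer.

M_in = 10⁶/7195 = 138.99; M_out = 138.99 + (+167) = 305.99.
T_out = 10⁶/305.99 = 3268.1 K → 3270 K; t = 32.7.
G = 99.47·ln 32.7 − 161.1 = 99.47·3.4874 − 161.1 = 185.789.
Rounded: 186.

186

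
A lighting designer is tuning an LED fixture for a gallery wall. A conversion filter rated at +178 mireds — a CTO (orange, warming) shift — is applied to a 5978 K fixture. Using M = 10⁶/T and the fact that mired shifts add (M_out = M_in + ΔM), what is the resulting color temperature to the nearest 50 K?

M_in = 10⁶/5978 = 167.28 mireds.
M_out = 167.28 + (+178) = 345.28 mireds.
T_out = 10⁶/345.28 = 2896.2 K → 2900 K.

2900 K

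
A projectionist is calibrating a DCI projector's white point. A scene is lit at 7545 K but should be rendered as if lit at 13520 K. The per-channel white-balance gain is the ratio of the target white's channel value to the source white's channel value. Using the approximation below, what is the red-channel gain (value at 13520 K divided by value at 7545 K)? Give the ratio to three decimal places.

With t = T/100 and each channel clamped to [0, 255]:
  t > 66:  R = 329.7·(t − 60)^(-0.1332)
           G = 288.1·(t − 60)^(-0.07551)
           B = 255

0.810

At 7545 K (t = 75.45):
  R = 329.7·(75.45 − 60)^(-0.1332) = 329.7·15.45^(-0.1332) = 329.7·0.69444 = 228.957.
At 13520 K (t = 135.2):
  R = 329.7·(135.2 − 60)^(-0.1332) = 329.7·75.2^(-0.1332) = 329.7·0.56246 = 185.441.
Gain = 185.441 / 228.957 = 0.8099 → 0.810.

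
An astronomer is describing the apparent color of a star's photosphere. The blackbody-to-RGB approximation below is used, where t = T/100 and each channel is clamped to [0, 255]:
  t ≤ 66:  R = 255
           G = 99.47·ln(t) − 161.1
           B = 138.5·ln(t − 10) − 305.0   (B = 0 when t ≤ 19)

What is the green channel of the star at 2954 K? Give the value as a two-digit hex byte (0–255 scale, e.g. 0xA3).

0xB0

t = 2954/100 = 29.54; the t ≤ 66 branch applies.
G = 99.47·ln 29.54 − 161.1 = 99.47·3.3857 − 161.1 = 175.680.
Rounded: 176; in hex, 0xB0.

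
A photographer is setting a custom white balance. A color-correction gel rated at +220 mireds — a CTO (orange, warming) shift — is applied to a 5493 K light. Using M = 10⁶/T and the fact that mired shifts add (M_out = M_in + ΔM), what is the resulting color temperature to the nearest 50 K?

2500 K

M_in = 10⁶/5493 = 182.05 mireds.
M_out = 182.05 + (+220) = 402.05 mireds.
T_out = 10⁶/402.05 = 2487.3 K → 2500 K.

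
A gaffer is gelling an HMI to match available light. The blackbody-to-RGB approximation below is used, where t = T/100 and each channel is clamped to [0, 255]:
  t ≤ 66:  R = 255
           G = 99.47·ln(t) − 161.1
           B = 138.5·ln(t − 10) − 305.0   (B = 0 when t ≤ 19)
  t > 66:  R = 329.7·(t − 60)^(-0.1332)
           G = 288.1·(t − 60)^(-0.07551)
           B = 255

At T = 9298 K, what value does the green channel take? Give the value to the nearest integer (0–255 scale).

221

t = 9298/100 = 92.98; the t > 66 branch applies.
G = 288.1·(92.98 − 60)^(-0.07551) = 288.1·32.98^(-0.07551) = 288.1·0.76799 = 221.259.
Rounded: 221.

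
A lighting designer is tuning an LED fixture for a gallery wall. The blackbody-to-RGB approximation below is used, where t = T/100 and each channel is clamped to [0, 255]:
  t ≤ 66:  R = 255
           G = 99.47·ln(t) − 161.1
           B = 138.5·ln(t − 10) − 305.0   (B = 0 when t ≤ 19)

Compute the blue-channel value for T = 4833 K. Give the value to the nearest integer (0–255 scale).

200

t = 4833/100 = 48.33; the t ≤ 66 branch applies.
B = 138.5·ln(48.33 − 10) − 305.0 = 138.5·ln 38.33 − 305.0 = 138.5·3.6462 − 305.0 = 200.003.
Rounded: 200.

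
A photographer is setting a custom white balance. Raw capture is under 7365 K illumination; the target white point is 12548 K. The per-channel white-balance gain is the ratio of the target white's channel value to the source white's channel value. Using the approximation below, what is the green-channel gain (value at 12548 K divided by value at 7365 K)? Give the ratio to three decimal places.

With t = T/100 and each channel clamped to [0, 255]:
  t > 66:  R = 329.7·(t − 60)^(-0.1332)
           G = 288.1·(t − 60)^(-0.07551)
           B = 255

At 7365 K (t = 73.65):
  G = 288.1·(73.65 − 60)^(-0.07551) = 288.1·13.65^(-0.07551) = 288.1·0.82089 = 236.499.
At 12548 K (t = 125.48):
  G = 288.1·(125.48 − 60)^(-0.07551) = 288.1·65.48^(-0.07551) = 288.1·0.72923 = 210.092.
Gain = 210.092 / 236.499 = 0.8883 → 0.888.

0.888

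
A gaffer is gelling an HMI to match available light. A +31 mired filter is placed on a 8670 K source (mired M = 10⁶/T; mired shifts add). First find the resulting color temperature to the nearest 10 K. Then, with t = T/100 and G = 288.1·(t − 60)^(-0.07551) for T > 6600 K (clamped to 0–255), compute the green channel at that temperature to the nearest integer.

246

M_in = 10⁶/8670 = 115.34; M_out = 115.34 + (+31) = 146.34.
T_out = 10⁶/146.34 = 6833.4 K → 6830 K; t = 68.3.
G = 288.1·(68.3 − 60)^(-0.07551) = 288.1·8.3^(-0.07551) = 288.1·0.85232 = 245.552.
Rounded: 246.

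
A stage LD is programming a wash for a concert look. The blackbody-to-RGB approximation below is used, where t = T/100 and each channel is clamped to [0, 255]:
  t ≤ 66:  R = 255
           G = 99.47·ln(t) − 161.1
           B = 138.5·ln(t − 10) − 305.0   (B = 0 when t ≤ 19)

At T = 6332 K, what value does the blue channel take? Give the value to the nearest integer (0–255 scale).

t = 6332/100 = 63.32; the t ≤ 66 branch applies.
B = 138.5·ln(63.32 − 10) − 305.0 = 138.5·ln 53.32 − 305.0 = 138.5·3.9763 − 305.0 = 245.719.
Rounded: 246.

246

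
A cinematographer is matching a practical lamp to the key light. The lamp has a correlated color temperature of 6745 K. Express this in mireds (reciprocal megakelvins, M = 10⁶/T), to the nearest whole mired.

148 mireds

M = 10⁶ / 6745 = 148.258 → 148 mireds.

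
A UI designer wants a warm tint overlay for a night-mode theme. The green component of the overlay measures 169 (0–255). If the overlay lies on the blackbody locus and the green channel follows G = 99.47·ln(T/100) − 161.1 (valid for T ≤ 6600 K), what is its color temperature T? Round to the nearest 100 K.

ln t = (169 + 161.1) / 99.47 = 3.3186.
t = e^3.3186 = 27.621.
T = 100·t = 2762 K → 2800 K to the nearest 100 K.

2800 K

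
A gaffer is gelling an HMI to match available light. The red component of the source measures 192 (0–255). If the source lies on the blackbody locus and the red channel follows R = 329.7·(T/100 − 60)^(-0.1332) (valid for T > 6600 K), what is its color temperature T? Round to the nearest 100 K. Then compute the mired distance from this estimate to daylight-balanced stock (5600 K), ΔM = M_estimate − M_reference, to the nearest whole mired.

(t − 60)^(-0.1332) = 192/329.7 = 0.58235.
t − 60 = 0.58235^(1/-0.1332) = 0.58235^(-7.508) = 57.929, so t = 117.929.
T = 100·t = 11793 K → 11800 K to the nearest 100 K.
M_estimate = 10⁶/11800 = 84.75; M_reference = 10⁶/5600 = 178.57.
ΔM = 84.75 − 178.57 = -93.83 → -94 mireds.

-94 mireds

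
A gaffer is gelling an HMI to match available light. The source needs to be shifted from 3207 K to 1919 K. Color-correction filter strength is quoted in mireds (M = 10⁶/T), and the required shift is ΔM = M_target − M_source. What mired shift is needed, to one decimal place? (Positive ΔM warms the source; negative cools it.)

+209.3 mireds

M_source = 10⁶/3207 = 311.818; M_target = 10⁶/1919 = 521.105.
ΔM = 521.105 − 311.818 = 209.287 → +209.3 mireds, a warming shift.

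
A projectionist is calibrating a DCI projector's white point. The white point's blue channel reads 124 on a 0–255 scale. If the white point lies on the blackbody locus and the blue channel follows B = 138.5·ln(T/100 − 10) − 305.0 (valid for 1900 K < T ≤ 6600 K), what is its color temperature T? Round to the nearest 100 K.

ln(t − 10) = (124 + 305.0) / 138.5 = 3.0975.
t − 10 = e^3.0975 = 22.142, so t = 32.142.
T = 100·t = 3214 K → 3200 K to the nearest 100 K.

3200 K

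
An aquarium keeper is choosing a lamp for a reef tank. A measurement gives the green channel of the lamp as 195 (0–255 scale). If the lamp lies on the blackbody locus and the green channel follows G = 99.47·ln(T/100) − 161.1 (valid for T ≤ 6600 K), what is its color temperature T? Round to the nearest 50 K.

3600 K

ln t = (195 + 161.1) / 99.47 = 3.5800.
t = e^3.5800 = 35.873.
T = 100·t = 3587 K → 3600 K to the nearest 50 K.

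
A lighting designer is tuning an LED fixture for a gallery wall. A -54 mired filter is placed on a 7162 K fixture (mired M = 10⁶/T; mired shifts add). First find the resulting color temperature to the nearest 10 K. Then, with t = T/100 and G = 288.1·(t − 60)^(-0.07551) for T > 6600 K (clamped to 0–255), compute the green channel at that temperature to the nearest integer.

212

M_in = 10⁶/7162 = 139.63; M_out = 139.63 + (-54) = 85.63.
T_out = 10⁶/85.63 = 11678.7 K → 11680 K; t = 116.8.
G = 288.1·(116.8 − 60)^(-0.07551) = 288.1·56.8^(-0.07551) = 288.1·0.73710 = 212.360.
Rounded: 212.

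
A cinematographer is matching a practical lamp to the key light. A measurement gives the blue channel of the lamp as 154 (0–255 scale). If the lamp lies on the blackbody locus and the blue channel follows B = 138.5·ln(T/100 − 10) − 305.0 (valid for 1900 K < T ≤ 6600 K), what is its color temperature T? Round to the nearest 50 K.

ln(t − 10) = (154 + 305.0) / 138.5 = 3.3141.
t − 10 = e^3.3141 = 27.497, so t = 37.497.
T = 100·t = 3750 K → 3750 K to the nearest 50 K.

3750 K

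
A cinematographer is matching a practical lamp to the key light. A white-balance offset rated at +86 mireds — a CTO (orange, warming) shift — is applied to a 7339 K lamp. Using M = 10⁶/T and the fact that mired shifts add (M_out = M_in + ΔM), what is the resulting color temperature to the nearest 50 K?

4500 K

M_in = 10⁶/7339 = 136.26 mireds.
M_out = 136.26 + (+86) = 222.26 mireds.
T_out = 10⁶/222.26 = 4499.3 K → 4500 K.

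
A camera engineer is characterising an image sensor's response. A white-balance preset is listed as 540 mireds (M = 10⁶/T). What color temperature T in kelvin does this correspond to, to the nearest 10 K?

1850 K

T = 10⁶ / 540 = 1851.85 K → 1850 K.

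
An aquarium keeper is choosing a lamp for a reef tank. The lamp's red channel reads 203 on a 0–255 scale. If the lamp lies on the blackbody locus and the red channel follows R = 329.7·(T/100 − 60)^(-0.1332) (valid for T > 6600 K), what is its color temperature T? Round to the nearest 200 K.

9800 K

(t − 60)^(-0.1332) = 203/329.7 = 0.61571.
t − 60 = 0.61571^(1/-0.1332) = 0.61571^(-7.508) = 38.129, so t = 98.129.
T = 100·t = 9813 K → 9800 K to the nearest 200 K.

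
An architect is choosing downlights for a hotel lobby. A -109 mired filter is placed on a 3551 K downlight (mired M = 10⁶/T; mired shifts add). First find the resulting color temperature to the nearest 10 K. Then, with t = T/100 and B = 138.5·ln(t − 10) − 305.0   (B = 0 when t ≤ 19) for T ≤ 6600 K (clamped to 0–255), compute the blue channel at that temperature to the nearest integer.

M_in = 10⁶/3551 = 281.61; M_out = 281.61 + (-109) = 172.61.
T_out = 10⁶/172.61 = 5793.4 K → 5790 K; t = 57.9.
B = 138.5·ln(57.9 − 10) − 305.0 = 138.5·ln 47.9 − 305.0 = 138.5·3.8691 − 305.0 = 230.872.
Rounded: 231.

231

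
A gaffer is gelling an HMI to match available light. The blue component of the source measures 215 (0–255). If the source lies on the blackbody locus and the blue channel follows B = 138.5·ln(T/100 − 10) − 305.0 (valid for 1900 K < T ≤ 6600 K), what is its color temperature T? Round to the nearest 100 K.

ln(t − 10) = (215 + 305.0) / 138.5 = 3.7545.
t − 10 = e^3.7545 = 42.713, so t = 52.713.
T = 100·t = 5271 K → 5300 K to the nearest 100 K.

5300 K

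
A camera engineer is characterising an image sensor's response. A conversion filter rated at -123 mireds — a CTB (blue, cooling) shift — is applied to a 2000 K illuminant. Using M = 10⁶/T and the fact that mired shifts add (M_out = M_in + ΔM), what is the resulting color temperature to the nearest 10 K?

2650 K

M_in = 10⁶/2000 = 500.00 mireds.
M_out = 500.00 + (-123) = 377.00 mireds.
T_out = 10⁶/377.00 = 2652.5 K → 2650 K.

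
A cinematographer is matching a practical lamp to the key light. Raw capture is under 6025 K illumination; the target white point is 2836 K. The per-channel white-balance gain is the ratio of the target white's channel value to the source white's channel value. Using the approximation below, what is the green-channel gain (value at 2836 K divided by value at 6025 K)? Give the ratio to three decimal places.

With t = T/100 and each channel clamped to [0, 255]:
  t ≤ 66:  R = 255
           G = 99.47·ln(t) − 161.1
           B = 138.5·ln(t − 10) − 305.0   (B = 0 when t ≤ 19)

0.696

At 6025 K (t = 60.25):
  G = 99.47·ln 60.25 − 161.1 = 99.47·4.0985 − 161.1 = 246.578.
At 2836 K (t = 28.36):
  G = 99.47·ln 28.36 − 161.1 = 99.47·3.3450 − 161.1 = 171.625.
Gain = 171.625 / 246.578 = 0.6960 → 0.696.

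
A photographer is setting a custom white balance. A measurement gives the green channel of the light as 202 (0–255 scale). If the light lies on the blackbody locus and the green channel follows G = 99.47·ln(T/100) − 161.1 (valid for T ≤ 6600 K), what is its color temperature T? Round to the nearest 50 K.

3850 K

ln t = (202 + 161.1) / 99.47 = 3.6503.
t = e^3.6503 = 38.488.
T = 100·t = 3849 K → 3850 K to the nearest 50 K.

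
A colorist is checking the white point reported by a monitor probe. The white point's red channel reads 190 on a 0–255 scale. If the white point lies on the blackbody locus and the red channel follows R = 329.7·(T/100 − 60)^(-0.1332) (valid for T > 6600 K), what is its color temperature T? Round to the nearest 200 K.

12200 K

(t − 60)^(-0.1332) = 190/329.7 = 0.57628.
t − 60 = 0.57628^(1/-0.1332) = 0.57628^(-7.508) = 62.667, so t = 122.667.
T = 100·t = 12267 K → 12200 K to the nearest 200 K.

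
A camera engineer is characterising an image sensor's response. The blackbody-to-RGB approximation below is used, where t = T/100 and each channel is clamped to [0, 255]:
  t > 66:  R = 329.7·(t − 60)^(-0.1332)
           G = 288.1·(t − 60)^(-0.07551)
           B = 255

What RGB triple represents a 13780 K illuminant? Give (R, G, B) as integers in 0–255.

t = 13780/100 = 137.8; the t > 66 branch applies.
R = 329.7·(137.8 − 60)^(-0.1332) = 329.7·77.8^(-0.1332) = 329.7·0.55991 = 184.604.
G = 288.1·(137.8 − 60)^(-0.07551) = 288.1·77.8^(-0.07551) = 288.1·0.71980 = 207.375.
B = 255 by definition for t > 66.
Rounded: (185, 207, 255).

(185, 207, 255)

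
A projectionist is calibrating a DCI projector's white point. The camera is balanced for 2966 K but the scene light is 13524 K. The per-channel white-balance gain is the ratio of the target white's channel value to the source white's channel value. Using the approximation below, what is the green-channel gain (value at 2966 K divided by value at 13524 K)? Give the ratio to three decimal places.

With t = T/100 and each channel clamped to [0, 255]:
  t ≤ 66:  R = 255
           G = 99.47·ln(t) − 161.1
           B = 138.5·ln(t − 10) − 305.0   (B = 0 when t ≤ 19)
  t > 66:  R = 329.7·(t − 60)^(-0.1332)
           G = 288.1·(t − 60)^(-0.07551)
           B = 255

At 13524 K (t = 135.24):
  G = 288.1·(135.24 − 60)^(-0.07551) = 288.1·75.24^(-0.07551) = 288.1·0.72162 = 207.899.
At 2966 K (t = 29.66):
  G = 99.47·ln 29.66 − 161.1 = 99.47·3.3898 − 161.1 = 176.083.
Gain = 176.083 / 207.899 = 0.8470 → 0.847.

0.847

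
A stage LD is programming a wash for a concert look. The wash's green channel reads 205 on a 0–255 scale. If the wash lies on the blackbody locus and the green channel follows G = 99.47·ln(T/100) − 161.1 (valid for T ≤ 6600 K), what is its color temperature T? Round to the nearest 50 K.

ln t = (205 + 161.1) / 99.47 = 3.6805.
t = e^3.6805 = 39.666.
T = 100·t = 3967 K → 3950 K to the nearest 50 K.

3950 K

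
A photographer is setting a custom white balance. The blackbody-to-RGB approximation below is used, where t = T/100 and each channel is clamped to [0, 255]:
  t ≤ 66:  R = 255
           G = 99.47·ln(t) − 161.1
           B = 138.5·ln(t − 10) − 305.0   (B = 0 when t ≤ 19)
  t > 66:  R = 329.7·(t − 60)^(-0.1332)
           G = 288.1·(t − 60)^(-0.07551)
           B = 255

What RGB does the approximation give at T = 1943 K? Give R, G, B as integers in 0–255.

R=255, G=134, B=6

t = 1943/100 = 19.43; the t ≤ 66 branch applies.
R = 255 by definition for t ≤ 66.
G = 99.47·ln 19.43 − 161.1 = 99.47·2.9668 − 161.1 = 134.009.
B = 138.5·ln(19.43 − 10) − 305.0 = 138.5·ln 9.43 − 305.0 = 138.5·2.2439 − 305.0 = 5.780.
Rounded: (255, 134, 6).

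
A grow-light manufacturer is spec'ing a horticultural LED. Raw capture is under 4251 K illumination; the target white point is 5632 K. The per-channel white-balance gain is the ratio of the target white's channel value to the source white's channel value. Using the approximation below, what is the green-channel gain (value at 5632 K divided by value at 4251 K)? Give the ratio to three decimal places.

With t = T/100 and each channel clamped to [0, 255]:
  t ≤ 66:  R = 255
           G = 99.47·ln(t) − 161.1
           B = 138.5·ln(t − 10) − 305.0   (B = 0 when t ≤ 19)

1.132

At 4251 K (t = 42.51):
  G = 99.47·ln 42.51 − 161.1 = 99.47·3.7497 − 161.1 = 211.887.
At 5632 K (t = 56.32):
  G = 99.47·ln 56.32 − 161.1 = 99.47·4.0310 − 161.1 = 239.869.
Gain = 239.869 / 211.887 = 1.1321 → 1.132.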